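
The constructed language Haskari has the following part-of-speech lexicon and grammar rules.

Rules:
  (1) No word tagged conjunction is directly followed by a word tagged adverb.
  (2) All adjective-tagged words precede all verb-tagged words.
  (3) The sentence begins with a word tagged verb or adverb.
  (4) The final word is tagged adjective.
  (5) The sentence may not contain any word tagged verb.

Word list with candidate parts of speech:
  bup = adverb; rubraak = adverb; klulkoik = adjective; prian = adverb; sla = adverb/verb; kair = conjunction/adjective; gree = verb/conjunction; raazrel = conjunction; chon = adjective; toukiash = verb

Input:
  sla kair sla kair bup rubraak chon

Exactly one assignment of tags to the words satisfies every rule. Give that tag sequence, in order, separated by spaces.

adverb adjective adverb adjective adverb adverb adjective

Candidates per position — 1:sla {adverb,verb}; 2:kair {conjunction,adjective}; 3:sla {adverb,verb}; 4:kair {conjunction,adjective}; 5:bup {adverb}; 6:rubraak {adverb}; 7:chon {adjective}.
If word 1 were verb, no tagging could satisfy rule 2; so word 1 is adverb.
If word 3 were verb, no tagging could satisfy rule 2; so word 3 is adverb.
If word 4 were conjunction, no tagging could satisfy rule 1; so word 4 is adjective.
If word 2 were conjunction, no tagging could satisfy rule 1; so word 2 is adjective.
The unique satisfying tagging is: adverb adjective adverb adjective adverb adverb adjective.
Checking: rule 1 holds; rule 2 holds; rule 3 holds; rule 4 holds; rule 5 holds.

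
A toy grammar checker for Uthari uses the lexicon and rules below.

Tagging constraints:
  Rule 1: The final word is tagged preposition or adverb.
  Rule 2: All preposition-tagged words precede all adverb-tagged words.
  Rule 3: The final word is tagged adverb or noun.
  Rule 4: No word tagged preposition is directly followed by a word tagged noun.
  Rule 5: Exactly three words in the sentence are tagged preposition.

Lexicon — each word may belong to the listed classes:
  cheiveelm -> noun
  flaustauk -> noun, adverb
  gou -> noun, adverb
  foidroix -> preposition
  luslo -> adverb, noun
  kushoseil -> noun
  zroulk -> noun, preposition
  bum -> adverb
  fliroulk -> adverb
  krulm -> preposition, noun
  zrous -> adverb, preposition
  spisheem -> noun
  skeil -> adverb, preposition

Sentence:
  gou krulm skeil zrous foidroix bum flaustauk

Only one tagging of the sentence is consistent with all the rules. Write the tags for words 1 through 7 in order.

Candidates per position — 1:gou {noun,adverb}; 2:krulm {preposition,noun}; 3:skeil {adverb,preposition}; 4:zrous {adverb,preposition}; 5:foidroix {preposition}; 6:bum {adverb}; 7:flaustauk {noun,adverb}.
Position 1: adverb is ruled out by rule 2; that leaves noun.
Position 3: adverb is ruled out by rule 2; that leaves preposition.
Position 4: adverb is ruled out by rule 2; that leaves preposition.
Position 7: noun is ruled out by rule 1; that leaves adverb.
Position 2: preposition is ruled out by rule 5; that leaves noun.
The only consistent sequence is: noun noun preposition preposition preposition adverb adverb.
Verifying each rule — rule 1 ✓; rule 2 ✓; rule 3 ✓; rule 4 ✓; rule 5 ✓.

noun noun preposition preposition preposition adverb adverb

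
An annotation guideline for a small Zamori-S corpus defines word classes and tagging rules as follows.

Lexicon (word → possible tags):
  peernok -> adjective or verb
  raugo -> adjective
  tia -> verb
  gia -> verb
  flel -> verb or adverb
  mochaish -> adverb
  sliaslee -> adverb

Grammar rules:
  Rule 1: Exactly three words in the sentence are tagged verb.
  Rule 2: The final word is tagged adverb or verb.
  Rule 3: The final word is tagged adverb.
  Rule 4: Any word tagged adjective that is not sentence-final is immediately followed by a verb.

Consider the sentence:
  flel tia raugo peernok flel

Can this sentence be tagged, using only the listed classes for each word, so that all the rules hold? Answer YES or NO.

Candidates per position — 1:flel {verb,adverb}; 2:tia {verb}; 3:raugo {adjective}; 4:peernok {adjective,verb}; 5:flel {verb,adverb}.
One satisfying assignment: verb verb adjective verb adverb.
Rule-by-rule: rule 1 ok; rule 2 ok; rule 3 ok; rule 4 ok.

YES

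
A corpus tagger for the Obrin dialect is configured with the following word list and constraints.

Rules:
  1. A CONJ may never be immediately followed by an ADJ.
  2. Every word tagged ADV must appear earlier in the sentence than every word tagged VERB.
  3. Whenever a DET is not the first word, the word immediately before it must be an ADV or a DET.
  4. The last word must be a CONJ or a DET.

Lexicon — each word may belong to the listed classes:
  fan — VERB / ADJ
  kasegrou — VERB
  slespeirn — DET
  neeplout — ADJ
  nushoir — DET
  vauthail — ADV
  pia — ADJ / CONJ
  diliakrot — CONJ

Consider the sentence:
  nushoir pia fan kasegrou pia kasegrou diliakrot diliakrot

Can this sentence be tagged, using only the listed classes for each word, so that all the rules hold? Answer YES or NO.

Candidates per position — 1:nushoir {DET}; 2:pia {ADJ,CONJ}; 3:fan {VERB,ADJ}; 4:kasegrou {VERB}; 5:pia {ADJ,CONJ}; 6:kasegrou {VERB}; 7:diliakrot {CONJ}; 8:diliakrot {CONJ}.
One satisfying assignment: DET ADJ VERB VERB CONJ VERB CONJ CONJ.
Verifying each rule — rule 1 holds; rule 2 holds; rule 3 holds; rule 4 holds.

YES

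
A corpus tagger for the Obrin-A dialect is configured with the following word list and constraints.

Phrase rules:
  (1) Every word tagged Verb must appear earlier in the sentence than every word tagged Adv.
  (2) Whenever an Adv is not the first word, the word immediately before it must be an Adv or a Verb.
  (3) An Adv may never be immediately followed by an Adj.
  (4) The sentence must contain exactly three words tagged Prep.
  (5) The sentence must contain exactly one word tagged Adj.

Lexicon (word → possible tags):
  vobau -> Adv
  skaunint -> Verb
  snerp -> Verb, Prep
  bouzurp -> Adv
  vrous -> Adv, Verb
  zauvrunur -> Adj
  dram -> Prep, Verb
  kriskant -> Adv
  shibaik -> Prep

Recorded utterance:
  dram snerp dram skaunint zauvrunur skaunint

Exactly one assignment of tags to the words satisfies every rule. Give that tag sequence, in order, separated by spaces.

Prep Prep Prep Verb Adj Verb

Candidates per position — 1:dram {Prep,Verb}; 2:snerp {Verb,Prep}; 3:dram {Prep,Verb}; 4:skaunint {Verb}; 5:zauvrunur {Adj}; 6:skaunint {Verb}.
Word 1 cannot be Verb — rule 4 would then fail for every completion. It is Prep.
Word 2 cannot be Verb — rule 4 would then fail for every completion. It is Prep.
Word 3 cannot be Verb — rule 4 would then fail for every completion. It is Prep.
So the tagging must be: Prep Prep Prep Verb Adj Verb.
Check: rule 1 holds; rule 2 holds; rule 3 holds; rule 4 holds; rule 5 holds.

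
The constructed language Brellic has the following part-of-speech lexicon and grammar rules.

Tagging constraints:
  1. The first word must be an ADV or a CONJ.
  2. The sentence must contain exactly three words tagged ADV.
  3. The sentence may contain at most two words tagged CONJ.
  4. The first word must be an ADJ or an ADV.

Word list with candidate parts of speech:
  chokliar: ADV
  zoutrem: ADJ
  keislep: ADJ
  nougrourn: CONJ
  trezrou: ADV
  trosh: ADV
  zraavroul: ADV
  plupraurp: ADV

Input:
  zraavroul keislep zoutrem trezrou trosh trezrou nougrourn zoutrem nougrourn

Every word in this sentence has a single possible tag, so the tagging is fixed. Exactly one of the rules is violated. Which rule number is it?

2

Fixed tagging: ADV ADJ ADJ ADV ADV ADV CONJ ADJ CONJ.
Rule check: R1 holds, R2 violated, R3 holds, R4 holds.
Only rule 2 fails.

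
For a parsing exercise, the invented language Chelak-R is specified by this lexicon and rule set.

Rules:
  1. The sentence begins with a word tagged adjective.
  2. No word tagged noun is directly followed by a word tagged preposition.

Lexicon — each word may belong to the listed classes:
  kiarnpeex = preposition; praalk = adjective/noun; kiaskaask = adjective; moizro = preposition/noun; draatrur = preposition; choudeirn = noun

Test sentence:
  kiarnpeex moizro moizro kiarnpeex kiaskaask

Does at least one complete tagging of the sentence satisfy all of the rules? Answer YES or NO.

Candidates per position — 1:kiarnpeex {preposition}; 2:moizro {preposition,noun}; 3:moizro {preposition,noun}; 4:kiarnpeex {preposition}; 5:kiaskaask {adjective}.
Rule 1 cannot be satisfied by any choice of tags from the lexicon.
So there is no consistent tagging.

NO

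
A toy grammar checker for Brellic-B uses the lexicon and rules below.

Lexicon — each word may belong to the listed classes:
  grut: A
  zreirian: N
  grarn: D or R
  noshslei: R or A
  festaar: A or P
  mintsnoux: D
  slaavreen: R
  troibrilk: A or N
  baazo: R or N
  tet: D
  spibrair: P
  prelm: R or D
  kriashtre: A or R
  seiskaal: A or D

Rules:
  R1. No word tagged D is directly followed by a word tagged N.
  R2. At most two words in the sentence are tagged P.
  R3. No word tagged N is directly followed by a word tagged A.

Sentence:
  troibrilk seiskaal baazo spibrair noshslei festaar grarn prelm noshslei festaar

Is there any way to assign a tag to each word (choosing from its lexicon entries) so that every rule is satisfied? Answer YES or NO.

YES

Candidates per position — 1:troibrilk {A,N}; 2:seiskaal {A,D}; 3:baazo {R,N}; 4:spibrair {P}; 5:noshslei {R,A}; 6:festaar {A,P}; 7:grarn {D,R}; 8:prelm {R,D}; 9:noshslei {R,A}; 10:festaar {A,P}.
One satisfying assignment: A D R P R P R R R A.
Rule-by-rule: rule 1 satisfied; rule 2 satisfied; rule 3 satisfied.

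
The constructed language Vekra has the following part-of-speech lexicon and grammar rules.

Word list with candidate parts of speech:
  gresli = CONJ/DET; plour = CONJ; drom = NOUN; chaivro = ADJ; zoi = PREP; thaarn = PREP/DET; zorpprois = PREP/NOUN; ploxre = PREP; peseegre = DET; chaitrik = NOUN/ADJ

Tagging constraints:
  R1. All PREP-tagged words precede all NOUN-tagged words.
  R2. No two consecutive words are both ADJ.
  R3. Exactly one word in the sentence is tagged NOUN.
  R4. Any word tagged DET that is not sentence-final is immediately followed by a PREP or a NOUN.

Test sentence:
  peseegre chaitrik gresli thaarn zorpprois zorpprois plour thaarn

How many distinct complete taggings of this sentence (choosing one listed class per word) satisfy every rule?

0

Candidates per position — 1:peseegre {DET}; 2:chaitrik {NOUN,ADJ}; 3:gresli {CONJ,DET}; 4:thaarn {PREP,DET}; 5:zorpprois {PREP,NOUN}; 6:zorpprois {PREP,NOUN}; 7:plour {CONJ}; 8:thaarn {PREP,DET}.
There are 64 candidate sequences in total.
Every candidate sequence violates at least one rule; no consistent tagging exists.
Count = 0.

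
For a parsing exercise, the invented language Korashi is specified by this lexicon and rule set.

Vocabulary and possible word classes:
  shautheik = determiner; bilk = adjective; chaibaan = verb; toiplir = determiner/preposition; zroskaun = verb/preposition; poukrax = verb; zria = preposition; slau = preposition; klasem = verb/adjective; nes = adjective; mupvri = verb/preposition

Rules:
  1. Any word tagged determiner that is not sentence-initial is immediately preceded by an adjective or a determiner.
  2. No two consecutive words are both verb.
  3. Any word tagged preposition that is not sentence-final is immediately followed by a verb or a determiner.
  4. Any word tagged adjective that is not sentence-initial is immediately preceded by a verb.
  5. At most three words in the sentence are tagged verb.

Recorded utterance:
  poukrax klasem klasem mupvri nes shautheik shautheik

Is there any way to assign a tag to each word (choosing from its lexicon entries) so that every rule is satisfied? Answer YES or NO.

Candidates per position — 1:poukrax {verb}; 2:klasem {verb,adjective}; 3:klasem {verb,adjective}; 4:mupvri {verb,preposition}; 5:nes {adjective}; 6:shautheik {determiner}; 7:shautheik {determiner}.
Every candidate sequence violates at least one rule; no consistent tagging exists.

NO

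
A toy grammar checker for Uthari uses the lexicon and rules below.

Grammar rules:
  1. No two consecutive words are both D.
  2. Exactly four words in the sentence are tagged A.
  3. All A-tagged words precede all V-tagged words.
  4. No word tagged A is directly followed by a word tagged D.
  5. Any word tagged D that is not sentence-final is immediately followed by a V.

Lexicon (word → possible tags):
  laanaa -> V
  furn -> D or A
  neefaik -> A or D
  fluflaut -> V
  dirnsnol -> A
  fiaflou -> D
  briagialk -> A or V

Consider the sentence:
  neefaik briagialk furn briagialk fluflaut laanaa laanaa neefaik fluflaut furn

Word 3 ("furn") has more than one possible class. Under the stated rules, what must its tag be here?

A

Candidates per position — 1:neefaik {A,D}; 2:briagialk {A,V}; 3:furn {D,A}; 4:briagialk {A,V}; 5:fluflaut {V}; 6:laanaa {V}; 7:laanaa {V}; 8:neefaik {A,D}; 9:fluflaut {V}; 10:furn {D,A}.
If word 8 were A, no tagging could satisfy rule 3; so word 8 is D.
If word 10 were A, no tagging could satisfy rule 3; so word 10 is D.
If word 1 were D, no tagging could satisfy rule 2; so word 1 is A.
If word 2 were V, no tagging could satisfy rule 2; so word 2 is A.
If word 3 were D, no tagging could satisfy rule 2; so word 3 is A.
If word 4 were V, no tagging could satisfy rule 2; so word 4 is A.
That leaves exactly one tagging: A A A A V V V D V D.
Verifying each rule — rule 1 satisfied; rule 2 satisfied; rule 3 satisfied; rule 4 satisfied; rule 5 satisfied.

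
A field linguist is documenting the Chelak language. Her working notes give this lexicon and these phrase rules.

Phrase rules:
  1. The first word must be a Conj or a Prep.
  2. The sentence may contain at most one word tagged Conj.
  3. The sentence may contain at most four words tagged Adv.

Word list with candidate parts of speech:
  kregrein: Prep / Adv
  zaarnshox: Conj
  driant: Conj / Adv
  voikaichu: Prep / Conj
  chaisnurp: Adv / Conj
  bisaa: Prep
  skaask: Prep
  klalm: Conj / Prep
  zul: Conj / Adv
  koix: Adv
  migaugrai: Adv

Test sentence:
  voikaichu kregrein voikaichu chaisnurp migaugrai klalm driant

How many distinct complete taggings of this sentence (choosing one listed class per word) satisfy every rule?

Candidates per position — 1:voikaichu {Prep,Conj}; 2:kregrein {Prep,Adv}; 3:voikaichu {Prep,Conj}; 4:chaisnurp {Adv,Conj}; 5:migaugrai {Adv}; 6:klalm {Conj,Prep}; 7:driant {Conj,Adv}.
There are 64 candidate sequences in total.
Checking each against the rules leaves 12 sequences.
Count = 12.

12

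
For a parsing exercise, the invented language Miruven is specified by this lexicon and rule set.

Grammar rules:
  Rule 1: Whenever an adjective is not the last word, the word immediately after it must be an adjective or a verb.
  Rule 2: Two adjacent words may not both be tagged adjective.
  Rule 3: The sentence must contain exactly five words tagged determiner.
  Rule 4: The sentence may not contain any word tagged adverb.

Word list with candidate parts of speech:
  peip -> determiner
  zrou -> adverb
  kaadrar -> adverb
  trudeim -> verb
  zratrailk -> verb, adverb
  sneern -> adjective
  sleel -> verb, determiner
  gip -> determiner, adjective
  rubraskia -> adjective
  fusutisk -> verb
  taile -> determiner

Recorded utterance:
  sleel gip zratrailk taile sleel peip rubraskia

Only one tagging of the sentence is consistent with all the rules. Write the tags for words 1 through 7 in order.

Candidates per position — 1:sleel {verb,determiner}; 2:gip {determiner,adjective}; 3:zratrailk {verb,adverb}; 4:taile {determiner}; 5:sleel {verb,determiner}; 6:peip {determiner}; 7:rubraskia {adjective}.
If word 1 were verb, no tagging could satisfy rule 3; so word 1 is determiner.
If word 2 were adjective, no tagging could satisfy rule 3; so word 2 is determiner.
If word 3 were adverb, no tagging could satisfy rule 4; so word 3 is verb.
If word 5 were verb, no tagging could satisfy rule 3; so word 5 is determiner.
That leaves exactly one tagging: determiner determiner verb determiner determiner determiner adjective.
Rule-by-rule: rule 1 holds; rule 2 holds; rule 3 holds; rule 4 holds.

determiner determiner verb determiner determiner determiner adjective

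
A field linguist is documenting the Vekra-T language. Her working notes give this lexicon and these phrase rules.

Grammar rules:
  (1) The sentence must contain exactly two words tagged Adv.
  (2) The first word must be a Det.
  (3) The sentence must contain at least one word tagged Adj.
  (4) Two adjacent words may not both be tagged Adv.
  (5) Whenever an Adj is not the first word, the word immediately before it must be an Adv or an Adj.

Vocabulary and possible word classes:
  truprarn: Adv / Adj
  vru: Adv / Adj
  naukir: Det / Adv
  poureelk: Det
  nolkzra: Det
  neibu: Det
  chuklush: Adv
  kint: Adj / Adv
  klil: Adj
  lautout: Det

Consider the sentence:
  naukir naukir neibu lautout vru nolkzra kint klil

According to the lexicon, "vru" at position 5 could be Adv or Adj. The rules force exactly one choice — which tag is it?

Candidates per position — 1:naukir {Det,Adv}; 2:naukir {Det,Adv}; 3:neibu {Det}; 4:lautout {Det}; 5:vru {Adv,Adj}; 6:nolkzra {Det}; 7:kint {Adj,Adv}; 8:klil {Adj}.
Position 1: Adv is ruled out by rule 2; that leaves Det.
Position 5: Adj is ruled out by rule 5; that leaves Adv.
Position 7: Adj is ruled out by rule 5; that leaves Adv.
Position 2: Adv is ruled out by rule 1; that leaves Det.
So the tagging must be: Det Det Det Det Adv Det Adv Adj.
Checking: rule 1 ok; rule 2 ok; rule 3 ok; rule 4 ok; rule 5 ok.

Adv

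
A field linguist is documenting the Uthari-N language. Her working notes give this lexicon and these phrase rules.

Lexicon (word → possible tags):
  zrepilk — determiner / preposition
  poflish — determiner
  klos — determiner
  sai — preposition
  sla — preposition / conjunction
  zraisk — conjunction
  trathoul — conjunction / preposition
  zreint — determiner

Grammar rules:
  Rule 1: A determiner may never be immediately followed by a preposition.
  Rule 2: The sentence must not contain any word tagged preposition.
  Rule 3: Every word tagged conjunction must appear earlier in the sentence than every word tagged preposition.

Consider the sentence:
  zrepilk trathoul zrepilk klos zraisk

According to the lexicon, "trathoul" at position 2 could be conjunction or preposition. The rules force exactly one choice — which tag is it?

conjunction

Candidates per position — 1:zrepilk {determiner,preposition}; 2:trathoul {conjunction,preposition}; 3:zrepilk {determiner,preposition}; 4:klos {determiner}; 5:zraisk {conjunction}.
Position 1: preposition is ruled out by rule 2; that leaves determiner.
Position 2: preposition is ruled out by rule 1; that leaves conjunction.
Position 3: preposition is ruled out by rule 2; that leaves determiner.
That leaves exactly one tagging: determiner conjunction determiner determiner conjunction.
Verifying each rule — rule 1 ✓; rule 2 ✓; rule 3 ✓.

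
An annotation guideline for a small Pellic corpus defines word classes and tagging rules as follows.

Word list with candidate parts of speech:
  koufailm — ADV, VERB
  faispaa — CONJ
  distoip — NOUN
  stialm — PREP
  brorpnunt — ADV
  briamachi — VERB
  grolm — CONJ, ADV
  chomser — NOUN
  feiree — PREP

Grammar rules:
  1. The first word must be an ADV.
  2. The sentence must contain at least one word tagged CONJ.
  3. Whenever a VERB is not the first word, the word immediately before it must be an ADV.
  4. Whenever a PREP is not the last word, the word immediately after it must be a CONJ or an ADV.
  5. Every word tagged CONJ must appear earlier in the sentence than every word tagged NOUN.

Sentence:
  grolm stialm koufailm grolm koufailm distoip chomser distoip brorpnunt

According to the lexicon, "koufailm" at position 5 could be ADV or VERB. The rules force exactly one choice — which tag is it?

Candidates per position — 1:grolm {CONJ,ADV}; 2:stialm {PREP}; 3:koufailm {ADV,VERB}; 4:grolm {CONJ,ADV}; 5:koufailm {ADV,VERB}; 6:distoip {NOUN}; 7:chomser {NOUN}; 8:distoip {NOUN}; 9:brorpnunt {ADV}.
Position 1: CONJ is ruled out by rule 1; that leaves ADV.
Position 3: VERB is ruled out by rule 3; that leaves ADV.
Position 4: ADV is ruled out by rule 2; that leaves CONJ.
Position 5: VERB is ruled out by rule 3; that leaves ADV.
That leaves exactly one tagging: ADV PREP ADV CONJ ADV NOUN NOUN NOUN ADV.
Verifying each rule — rule 1 holds; rule 2 holds; rule 3 holds; rule 4 holds; rule 5 holds.

ADV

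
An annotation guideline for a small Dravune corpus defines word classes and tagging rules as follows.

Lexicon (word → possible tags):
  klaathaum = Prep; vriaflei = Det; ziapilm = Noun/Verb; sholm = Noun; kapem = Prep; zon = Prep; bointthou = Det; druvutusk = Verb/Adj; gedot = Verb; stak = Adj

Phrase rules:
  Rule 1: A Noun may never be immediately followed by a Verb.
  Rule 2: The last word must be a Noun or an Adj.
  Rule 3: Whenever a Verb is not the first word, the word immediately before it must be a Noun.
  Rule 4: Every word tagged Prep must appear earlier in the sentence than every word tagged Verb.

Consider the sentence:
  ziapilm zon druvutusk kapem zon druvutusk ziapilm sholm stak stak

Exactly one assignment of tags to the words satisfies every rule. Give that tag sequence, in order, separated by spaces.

Noun Prep Adj Prep Prep Adj Noun Noun Adj Adj

Candidates per position — 1:ziapilm {Noun,Verb}; 2:zon {Prep}; 3:druvutusk {Verb,Adj}; 4:kapem {Prep}; 5:zon {Prep}; 6:druvutusk {Verb,Adj}; 7:ziapilm {Noun,Verb}; 8:sholm {Noun}; 9:stak {Adj}; 10:stak {Adj}.
Position 1: tagging it Verb would leave rule 4 unsatisfiable, so it must be Noun.
Position 3: tagging it Verb would leave rule 3 unsatisfiable, so it must be Adj.
Position 6: tagging it Verb would leave rule 3 unsatisfiable, so it must be Adj.
Position 7: tagging it Verb would leave rule 3 unsatisfiable, so it must be Noun.
That leaves exactly one tagging: Noun Prep Adj Prep Prep Adj Noun Noun Adj Adj.
Verifying each rule — rule 1 ok; rule 2 ok; rule 3 ok; rule 4 ok.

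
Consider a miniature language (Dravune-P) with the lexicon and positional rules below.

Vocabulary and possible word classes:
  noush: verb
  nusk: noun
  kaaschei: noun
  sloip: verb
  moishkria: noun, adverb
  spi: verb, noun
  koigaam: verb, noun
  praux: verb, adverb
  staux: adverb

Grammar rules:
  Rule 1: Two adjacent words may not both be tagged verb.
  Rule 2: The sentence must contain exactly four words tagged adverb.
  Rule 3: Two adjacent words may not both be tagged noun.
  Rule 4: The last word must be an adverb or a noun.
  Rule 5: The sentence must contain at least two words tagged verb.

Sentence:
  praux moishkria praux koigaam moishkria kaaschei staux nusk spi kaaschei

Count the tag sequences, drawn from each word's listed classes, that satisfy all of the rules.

Candidates per position — 1:praux {verb,adverb}; 2:moishkria {noun,adverb}; 3:praux {verb,adverb}; 4:koigaam {verb,noun}; 5:moishkria {noun,adverb}; 6:kaaschei {noun}; 7:staux {adverb}; 8:nusk {noun}; 9:spi {verb,noun}; 10:kaaschei {noun}.
There are 64 candidate sequences in total.
The sequences that satisfy every rule: verb adverb adverb verb adverb noun adverb noun verb noun; verb adverb adverb noun adverb noun adverb noun verb noun; adverb noun adverb verb adverb noun adverb noun verb noun; adverb adverb verb noun adverb noun adverb noun verb noun.
Count = 4.

4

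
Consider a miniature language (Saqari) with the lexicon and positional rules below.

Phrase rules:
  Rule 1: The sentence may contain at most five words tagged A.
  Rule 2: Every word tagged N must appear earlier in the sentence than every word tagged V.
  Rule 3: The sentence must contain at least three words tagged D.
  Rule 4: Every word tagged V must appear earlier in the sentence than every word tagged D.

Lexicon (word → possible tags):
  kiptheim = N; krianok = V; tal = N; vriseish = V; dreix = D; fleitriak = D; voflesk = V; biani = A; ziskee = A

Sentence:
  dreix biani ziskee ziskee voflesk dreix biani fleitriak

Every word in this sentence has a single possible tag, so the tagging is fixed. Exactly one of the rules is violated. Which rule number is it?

4

Fixed tagging: D A A A V D A D.
Checking each rule: R1 holds, R2 holds, R3 holds, R4 violated.
Only rule 4 fails.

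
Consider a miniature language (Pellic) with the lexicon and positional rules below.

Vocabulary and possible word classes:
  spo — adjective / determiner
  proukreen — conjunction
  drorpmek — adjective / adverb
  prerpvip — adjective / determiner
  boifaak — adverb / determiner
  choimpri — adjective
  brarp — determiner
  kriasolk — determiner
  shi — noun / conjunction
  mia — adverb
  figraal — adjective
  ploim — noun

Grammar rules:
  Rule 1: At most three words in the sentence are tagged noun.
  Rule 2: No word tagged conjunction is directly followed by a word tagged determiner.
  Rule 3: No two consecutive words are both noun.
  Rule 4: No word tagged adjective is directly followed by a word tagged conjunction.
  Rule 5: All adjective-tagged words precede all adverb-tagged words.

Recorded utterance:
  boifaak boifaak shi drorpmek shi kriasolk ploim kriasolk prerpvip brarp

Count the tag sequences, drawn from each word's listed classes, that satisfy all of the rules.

Candidates per position — 1:boifaak {adverb,determiner}; 2:boifaak {adverb,determiner}; 3:shi {noun,conjunction}; 4:drorpmek {adjective,adverb}; 5:shi {noun,conjunction}; 6:kriasolk {determiner}; 7:ploim {noun}; 8:kriasolk {determiner}; 9:prerpvip {adjective,determiner}; 10:brarp {determiner}.
There are 64 candidate sequences in total.
Checking each against the rules leaves 12 sequences.
Count = 12.

12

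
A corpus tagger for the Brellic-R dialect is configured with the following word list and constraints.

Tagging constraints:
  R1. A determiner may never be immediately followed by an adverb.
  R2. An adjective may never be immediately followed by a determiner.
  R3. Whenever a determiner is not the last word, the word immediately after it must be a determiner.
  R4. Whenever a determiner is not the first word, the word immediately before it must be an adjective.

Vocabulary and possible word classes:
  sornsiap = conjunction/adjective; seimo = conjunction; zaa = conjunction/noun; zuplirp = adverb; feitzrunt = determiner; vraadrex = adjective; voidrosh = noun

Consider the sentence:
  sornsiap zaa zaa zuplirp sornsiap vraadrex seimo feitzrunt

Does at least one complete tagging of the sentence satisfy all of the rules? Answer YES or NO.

NO

Candidates per position — 1:sornsiap {conjunction,adjective}; 2:zaa {conjunction,noun}; 3:zaa {conjunction,noun}; 4:zuplirp {adverb}; 5:sornsiap {conjunction,adjective}; 6:vraadrex {adjective}; 7:seimo {conjunction}; 8:feitzrunt {determiner}.
Rule 4 cannot be satisfied by any choice of tags from the lexicon.
So there is no consistent tagging.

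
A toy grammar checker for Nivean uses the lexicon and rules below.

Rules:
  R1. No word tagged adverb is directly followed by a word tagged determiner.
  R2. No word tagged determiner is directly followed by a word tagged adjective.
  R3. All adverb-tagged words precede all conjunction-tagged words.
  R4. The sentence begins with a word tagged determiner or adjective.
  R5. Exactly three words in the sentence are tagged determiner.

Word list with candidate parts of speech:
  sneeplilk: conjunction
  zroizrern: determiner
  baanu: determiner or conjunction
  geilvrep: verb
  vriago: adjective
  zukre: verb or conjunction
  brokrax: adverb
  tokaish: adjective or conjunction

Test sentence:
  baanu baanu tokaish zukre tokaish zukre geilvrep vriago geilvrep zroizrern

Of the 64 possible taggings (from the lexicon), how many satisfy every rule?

8

Candidates per position — 1:baanu {determiner,conjunction}; 2:baanu {determiner,conjunction}; 3:tokaish {adjective,conjunction}; 4:zukre {verb,conjunction}; 5:tokaish {adjective,conjunction}; 6:zukre {verb,conjunction}; 7:geilvrep {verb}; 8:vriago {adjective}; 9:geilvrep {verb}; 10:zroizrern {determiner}.
There are 64 candidate sequences in total.
Checking each against the rules leaves 8 sequences.
Count = 8.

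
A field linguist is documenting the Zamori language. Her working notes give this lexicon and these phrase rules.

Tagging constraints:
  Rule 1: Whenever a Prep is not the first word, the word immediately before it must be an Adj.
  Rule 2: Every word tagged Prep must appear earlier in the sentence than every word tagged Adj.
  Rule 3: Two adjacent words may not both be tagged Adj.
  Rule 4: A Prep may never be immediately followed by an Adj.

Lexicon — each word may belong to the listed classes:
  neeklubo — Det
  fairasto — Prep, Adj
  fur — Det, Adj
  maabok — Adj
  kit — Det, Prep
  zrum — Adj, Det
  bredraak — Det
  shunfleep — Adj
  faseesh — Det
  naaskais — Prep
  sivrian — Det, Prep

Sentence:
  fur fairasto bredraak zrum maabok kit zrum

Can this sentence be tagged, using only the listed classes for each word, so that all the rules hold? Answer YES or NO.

Candidates per position — 1:fur {Det,Adj}; 2:fairasto {Prep,Adj}; 3:bredraak {Det}; 4:zrum {Adj,Det}; 5:maabok {Adj}; 6:kit {Det,Prep}; 7:zrum {Adj,Det}.
One satisfying assignment: Det Adj Det Det Adj Det Adj.
Checking: rule 1 satisfied; rule 2 satisfied; rule 3 satisfied; rule 4 satisfied.

YES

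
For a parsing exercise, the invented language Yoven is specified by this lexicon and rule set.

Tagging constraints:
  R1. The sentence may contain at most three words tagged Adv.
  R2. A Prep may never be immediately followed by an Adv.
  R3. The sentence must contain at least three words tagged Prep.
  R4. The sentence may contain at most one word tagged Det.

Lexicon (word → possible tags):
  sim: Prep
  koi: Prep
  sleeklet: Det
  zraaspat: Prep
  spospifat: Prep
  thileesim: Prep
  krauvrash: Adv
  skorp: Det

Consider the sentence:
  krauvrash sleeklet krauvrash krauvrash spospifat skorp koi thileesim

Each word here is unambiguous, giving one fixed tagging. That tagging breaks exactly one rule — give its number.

Fixed tagging: Adv Det Adv Adv Prep Det Prep Prep.
Applying the rules: R1 holds, R2 holds, R3 holds, R4 violated.
Only rule 4 fails.

4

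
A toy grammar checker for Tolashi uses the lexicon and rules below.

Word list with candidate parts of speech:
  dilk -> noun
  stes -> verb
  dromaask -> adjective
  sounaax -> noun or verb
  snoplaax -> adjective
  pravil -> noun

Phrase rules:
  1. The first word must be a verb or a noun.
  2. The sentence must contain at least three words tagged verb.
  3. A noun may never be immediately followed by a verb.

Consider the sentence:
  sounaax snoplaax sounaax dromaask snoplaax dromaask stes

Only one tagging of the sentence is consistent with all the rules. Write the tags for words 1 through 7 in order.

verb adjective verb adjective adjective adjective verb

Candidates per position — 1:sounaax {noun,verb}; 2:snoplaax {adjective}; 3:sounaax {noun,verb}; 4:dromaask {adjective}; 5:snoplaax {adjective}; 6:dromaask {adjective}; 7:stes {verb}.
If word 1 were noun, no tagging could satisfy rule 2; so word 1 is verb.
If word 3 were noun, no tagging could satisfy rule 2; so word 3 is verb.
So the tagging must be: verb adjective verb adjective adjective adjective verb.
Checking: rule 1 ✓; rule 2 ✓; rule 3 ✓.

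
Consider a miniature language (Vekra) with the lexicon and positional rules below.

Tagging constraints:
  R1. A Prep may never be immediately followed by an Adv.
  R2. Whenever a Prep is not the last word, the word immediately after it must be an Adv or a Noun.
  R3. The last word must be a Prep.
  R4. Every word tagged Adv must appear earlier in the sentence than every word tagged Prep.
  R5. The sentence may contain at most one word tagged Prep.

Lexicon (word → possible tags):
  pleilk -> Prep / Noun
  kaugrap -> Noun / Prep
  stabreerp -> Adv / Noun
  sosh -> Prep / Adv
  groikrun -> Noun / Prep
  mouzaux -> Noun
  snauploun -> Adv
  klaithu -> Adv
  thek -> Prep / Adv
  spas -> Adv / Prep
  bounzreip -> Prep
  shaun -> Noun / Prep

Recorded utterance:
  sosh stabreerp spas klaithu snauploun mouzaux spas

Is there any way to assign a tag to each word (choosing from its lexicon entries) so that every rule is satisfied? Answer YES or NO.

YES

Candidates per position — 1:sosh {Prep,Adv}; 2:stabreerp {Adv,Noun}; 3:spas {Adv,Prep}; 4:klaithu {Adv}; 5:snauploun {Adv}; 6:mouzaux {Noun}; 7:spas {Adv,Prep}.
One satisfying assignment: Adv Noun Adv Adv Adv Noun Prep.
Check: rule 1 satisfied; rule 2 satisfied; rule 3 satisfied; rule 4 satisfied; rule 5 satisfied.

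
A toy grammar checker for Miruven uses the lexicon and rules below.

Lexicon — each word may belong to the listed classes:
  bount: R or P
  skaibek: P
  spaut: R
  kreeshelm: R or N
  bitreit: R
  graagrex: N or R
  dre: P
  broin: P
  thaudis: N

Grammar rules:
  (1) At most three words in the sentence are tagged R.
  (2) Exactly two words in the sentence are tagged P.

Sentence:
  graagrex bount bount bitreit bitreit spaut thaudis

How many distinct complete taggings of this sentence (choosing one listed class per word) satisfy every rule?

Candidates per position — 1:graagrex {N,R}; 2:bount {R,P}; 3:bount {R,P}; 4:bitreit {R}; 5:bitreit {R}; 6:spaut {R}; 7:thaudis {N}.
There are 8 candidate sequences in total.
The sequences that satisfy every rule: N P P R R R N.
Count = 1.

1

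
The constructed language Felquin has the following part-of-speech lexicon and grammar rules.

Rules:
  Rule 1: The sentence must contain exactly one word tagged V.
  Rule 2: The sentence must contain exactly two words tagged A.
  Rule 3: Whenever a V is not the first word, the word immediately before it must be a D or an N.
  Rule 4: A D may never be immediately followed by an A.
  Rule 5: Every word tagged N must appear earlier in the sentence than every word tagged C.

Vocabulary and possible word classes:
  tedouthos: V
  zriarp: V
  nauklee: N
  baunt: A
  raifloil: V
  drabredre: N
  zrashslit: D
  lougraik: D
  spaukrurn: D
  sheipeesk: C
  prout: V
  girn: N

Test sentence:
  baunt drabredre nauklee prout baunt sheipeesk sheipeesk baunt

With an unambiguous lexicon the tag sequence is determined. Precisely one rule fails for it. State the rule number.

Fixed tagging: A N N V A C C A.
Rule check: R1 ok, R2 fails, R3 ok, R4 ok, R5 ok.
Only rule 2 fails.

2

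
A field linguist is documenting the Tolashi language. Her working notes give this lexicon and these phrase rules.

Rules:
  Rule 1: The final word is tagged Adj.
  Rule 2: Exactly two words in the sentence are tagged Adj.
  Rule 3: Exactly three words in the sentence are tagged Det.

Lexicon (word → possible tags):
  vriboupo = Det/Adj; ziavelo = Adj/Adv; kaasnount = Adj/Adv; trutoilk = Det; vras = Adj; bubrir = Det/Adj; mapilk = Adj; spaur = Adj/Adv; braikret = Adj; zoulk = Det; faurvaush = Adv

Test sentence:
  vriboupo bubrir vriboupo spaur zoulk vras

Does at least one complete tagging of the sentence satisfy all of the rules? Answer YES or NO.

Candidates per position — 1:vriboupo {Det,Adj}; 2:bubrir {Det,Adj}; 3:vriboupo {Det,Adj}; 4:spaur {Adj,Adv}; 5:zoulk {Det}; 6:vras {Adj}.
One satisfying assignment: Adj Det Det Adv Det Adj.
Verifying each rule — rule 1 ok; rule 2 ok; rule 3 ok.

YES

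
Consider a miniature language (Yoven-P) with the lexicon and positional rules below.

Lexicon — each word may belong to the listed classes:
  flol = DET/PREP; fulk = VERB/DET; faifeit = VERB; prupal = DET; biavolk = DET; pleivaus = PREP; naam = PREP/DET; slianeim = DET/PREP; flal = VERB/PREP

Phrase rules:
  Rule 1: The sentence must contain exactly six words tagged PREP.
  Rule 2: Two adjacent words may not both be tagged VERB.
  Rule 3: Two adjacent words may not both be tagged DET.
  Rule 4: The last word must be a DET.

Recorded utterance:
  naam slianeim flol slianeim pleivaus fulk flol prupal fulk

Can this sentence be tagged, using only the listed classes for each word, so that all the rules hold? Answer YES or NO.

Candidates per position — 1:naam {PREP,DET}; 2:slianeim {DET,PREP}; 3:flol {DET,PREP}; 4:slianeim {DET,PREP}; 5:pleivaus {PREP}; 6:fulk {VERB,DET}; 7:flol {DET,PREP}; 8:prupal {DET}; 9:fulk {VERB,DET}.
Every candidate sequence violates at least one rule; no consistent tagging exists.

NO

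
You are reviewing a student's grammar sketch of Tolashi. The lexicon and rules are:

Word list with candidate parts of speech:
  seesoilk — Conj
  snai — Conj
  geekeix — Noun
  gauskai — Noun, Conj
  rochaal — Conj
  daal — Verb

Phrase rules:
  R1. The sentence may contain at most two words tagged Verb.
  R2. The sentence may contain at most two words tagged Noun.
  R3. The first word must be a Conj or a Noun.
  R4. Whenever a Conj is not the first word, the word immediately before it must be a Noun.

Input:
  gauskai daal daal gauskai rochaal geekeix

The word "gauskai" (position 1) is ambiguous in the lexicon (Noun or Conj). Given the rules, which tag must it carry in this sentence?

Conj

Candidates per position — 1:gauskai {Noun,Conj}; 2:daal {Verb}; 3:daal {Verb}; 4:gauskai {Noun,Conj}; 5:rochaal {Conj}; 6:geekeix {Noun}.
Position 4: Conj is ruled out by rule 4; that leaves Noun.
Position 1: Noun is ruled out by rule 2; that leaves Conj.
The unique satisfying tagging is: Conj Verb Verb Noun Conj Noun.
Checking: rule 1 holds; rule 2 holds; rule 3 holds; rule 4 holds.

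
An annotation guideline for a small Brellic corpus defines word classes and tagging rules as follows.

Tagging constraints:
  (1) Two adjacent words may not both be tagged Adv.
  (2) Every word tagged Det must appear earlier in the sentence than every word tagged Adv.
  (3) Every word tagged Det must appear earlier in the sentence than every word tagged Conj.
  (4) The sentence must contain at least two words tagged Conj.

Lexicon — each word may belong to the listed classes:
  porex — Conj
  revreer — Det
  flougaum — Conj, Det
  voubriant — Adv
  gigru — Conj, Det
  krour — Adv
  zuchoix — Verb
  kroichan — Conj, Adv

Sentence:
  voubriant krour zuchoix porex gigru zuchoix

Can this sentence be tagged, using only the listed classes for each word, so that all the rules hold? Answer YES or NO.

NO

Candidates per position — 1:voubriant {Adv}; 2:krour {Adv}; 3:zuchoix {Verb}; 4:porex {Conj}; 5:gigru {Conj,Det}; 6:zuchoix {Verb}.
Rule 1 cannot be satisfied by any choice of tags from the lexicon.
So there is no consistent tagging.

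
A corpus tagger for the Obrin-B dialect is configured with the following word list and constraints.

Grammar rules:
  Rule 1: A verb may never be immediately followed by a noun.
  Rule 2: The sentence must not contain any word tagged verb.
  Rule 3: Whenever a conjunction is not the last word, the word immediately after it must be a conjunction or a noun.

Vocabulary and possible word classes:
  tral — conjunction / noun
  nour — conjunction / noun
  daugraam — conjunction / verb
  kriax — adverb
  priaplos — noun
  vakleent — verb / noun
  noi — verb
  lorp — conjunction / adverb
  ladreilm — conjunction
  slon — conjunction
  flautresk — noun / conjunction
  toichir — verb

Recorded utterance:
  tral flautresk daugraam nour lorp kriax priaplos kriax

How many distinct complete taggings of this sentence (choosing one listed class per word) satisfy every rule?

4

Candidates per position — 1:tral {conjunction,noun}; 2:flautresk {noun,conjunction}; 3:daugraam {conjunction,verb}; 4:nour {conjunction,noun}; 5:lorp {conjunction,adverb}; 6:kriax {adverb}; 7:priaplos {noun}; 8:kriax {adverb}.
There are 32 candidate sequences in total.
The sequences that satisfy every rule: conjunction noun conjunction noun adverb adverb noun adverb; conjunction conjunction conjunction noun adverb adverb noun adverb; noun noun conjunction noun adverb adverb noun adverb; noun conjunction conjunction noun adverb adverb noun adverb.
Count = 4.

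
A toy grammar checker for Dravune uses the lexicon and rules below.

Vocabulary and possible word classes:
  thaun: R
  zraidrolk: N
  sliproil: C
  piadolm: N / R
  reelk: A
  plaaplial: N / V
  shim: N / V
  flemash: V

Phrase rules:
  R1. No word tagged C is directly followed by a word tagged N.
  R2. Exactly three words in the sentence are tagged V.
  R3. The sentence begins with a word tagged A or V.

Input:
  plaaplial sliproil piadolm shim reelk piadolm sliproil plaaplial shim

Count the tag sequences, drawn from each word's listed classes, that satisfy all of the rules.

4

Candidates per position — 1:plaaplial {N,V}; 2:sliproil {C}; 3:piadolm {N,R}; 4:shim {N,V}; 5:reelk {A}; 6:piadolm {N,R}; 7:sliproil {C}; 8:plaaplial {N,V}; 9:shim {N,V}.
There are 64 candidate sequences in total.
The sequences that satisfy every rule: V C R N A N C V V; V C R N A R C V V; V C R V A N C V N; V C R V A R C V N.
Count = 4.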